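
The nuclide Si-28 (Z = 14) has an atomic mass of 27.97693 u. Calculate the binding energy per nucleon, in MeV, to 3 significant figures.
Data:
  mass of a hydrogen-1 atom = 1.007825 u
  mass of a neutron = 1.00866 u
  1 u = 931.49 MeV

8.45 MeV/nucleon

The nucleus contains 14 protons and 28 − 14 = 14 neutrons.
Total constituent mass: 14 × 1.007825 + 14 × 1.00866 = 28.230790 u
Mass defect Δm = 28.230790 − 27.97693 = 0.253860 u
E_B = 0.253860 × 931.49 = 236.468 MeV
Per nucleon: 236.468 / 28 = 8.445 MeV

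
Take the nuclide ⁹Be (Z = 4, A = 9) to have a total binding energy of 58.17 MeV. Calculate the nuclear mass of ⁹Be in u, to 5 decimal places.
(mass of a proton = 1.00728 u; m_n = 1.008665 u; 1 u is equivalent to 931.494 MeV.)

9.01000 u

Mass defect = 58.17 MeV / (931.494 MeV/u) = 0.0624481 u
Constituent mass = 4(1.00728) + 5(1.008665) = 9.072445 u
Nuclear mass = 9.072445 − 0.0624481 = 9.0099969 u ≈ 9.01000 u (to 5 decimal places)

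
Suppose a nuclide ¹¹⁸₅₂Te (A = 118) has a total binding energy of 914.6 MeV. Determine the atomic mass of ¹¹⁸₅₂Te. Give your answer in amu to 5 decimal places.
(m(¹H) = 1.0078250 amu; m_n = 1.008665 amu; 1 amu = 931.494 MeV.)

117.99693 amu

Mass defect = 914.6 MeV / (931.494 MeV/amu) = 0.9818635 amu
Constituent mass = 52(1.0078250) + 66(1.008665) = 118.9787900 amu
Atomic mass = 118.9787900 − 0.9818635 = 117.9969265 amu ≈ 117.99693 amu (to 5 decimal places)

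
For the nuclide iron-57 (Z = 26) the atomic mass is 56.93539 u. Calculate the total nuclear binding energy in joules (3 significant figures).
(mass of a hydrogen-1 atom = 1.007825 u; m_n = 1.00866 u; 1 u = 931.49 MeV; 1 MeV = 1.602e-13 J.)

Total constituent mass: 26 × 1.007825 + 31 × 1.00866 = 57.471910 u
The mass defect is 57.471910 − 56.93539 = 0.536520 u.
Converting to energy: 0.536520 u × 931.49 MeV/u = 499.763 MeV
In joules: 499.763 MeV × 1.602e-13 J/MeV = 8.0062e-11 J

8.01e-11 J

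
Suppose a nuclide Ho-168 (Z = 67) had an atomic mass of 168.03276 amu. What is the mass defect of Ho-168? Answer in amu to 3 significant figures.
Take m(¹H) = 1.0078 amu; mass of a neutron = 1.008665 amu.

Z = 67, so N = A − Z = 168 − 67 = 101.
Mass of separated nucleons = 67(1.0078) + 101(1.008665) = 67.5226 + 101.875165 = 169.397765 amu
Δm = 169.397765 − 168.03276 = 1.365005 amu

1.37 amu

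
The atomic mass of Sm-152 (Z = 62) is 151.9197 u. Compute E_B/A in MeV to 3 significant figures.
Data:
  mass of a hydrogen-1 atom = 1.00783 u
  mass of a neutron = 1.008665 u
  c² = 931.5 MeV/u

8.25 MeV/nucleon

Σm = 62·m(¹H) + 90·m_n = 62.48546 + 90.779850 = 153.265310 u
Δm = 153.265310 − 151.9197 = 1.345610 u
Converting to energy: 1.345610 u × 931.5 MeV/u = 1253.44 MeV
BE/A = 1253.44 MeV / 152 = 8.246 MeV/nucleon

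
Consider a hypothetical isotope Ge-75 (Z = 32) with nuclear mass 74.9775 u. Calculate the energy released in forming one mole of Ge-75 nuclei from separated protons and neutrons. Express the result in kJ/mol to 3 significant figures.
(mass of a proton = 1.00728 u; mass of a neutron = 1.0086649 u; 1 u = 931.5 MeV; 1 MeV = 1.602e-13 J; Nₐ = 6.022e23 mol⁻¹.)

5.64e+10 kJ/mol

Σm = 32·m_p + 43·m_n = 32.23296 + 43.3725907 = 75.6055507 u
The mass defect is 75.6055507 − 74.9775 = 0.6280507 u.
E_B = 0.6280507 × 931.5 = 585.029 MeV
Per nucleus in joules: 585.029 MeV × 1.602e-13 J/MeV = 9.3722e-11 J
Per mole: 9.3722e-11 J × 6.022e23 mol⁻¹ = 5.6439e+13 J/mol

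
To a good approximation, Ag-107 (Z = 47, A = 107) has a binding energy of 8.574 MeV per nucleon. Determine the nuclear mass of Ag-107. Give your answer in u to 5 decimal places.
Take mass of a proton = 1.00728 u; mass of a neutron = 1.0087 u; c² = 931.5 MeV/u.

Total binding energy = 107 × 8.574 = 917.418 MeV
Mass defect = 917.418 MeV / (931.5 MeV/u) = 0.9848824 u
Constituent mass = 47(1.00728) + 60(1.0087) = 107.86416 u
Nuclear mass = 107.86416 − 0.9848824 = 106.8792776 u ≈ 106.87928 u (to 5 decimal places)

106.87928 u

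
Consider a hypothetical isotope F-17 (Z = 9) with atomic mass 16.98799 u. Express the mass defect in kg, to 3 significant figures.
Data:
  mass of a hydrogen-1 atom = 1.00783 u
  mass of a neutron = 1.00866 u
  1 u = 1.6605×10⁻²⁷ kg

Σm = 9·m(¹H) + 8·m_n = 9.07047 + 8.06928 = 17.13975 u
The mass defect is 17.13975 − 16.98799 = 0.15176 u.
In SI units: 0.15176 u × 1.6605×10⁻²⁷ kg/u = 2.5200e-28 kg

2.52e-28 kg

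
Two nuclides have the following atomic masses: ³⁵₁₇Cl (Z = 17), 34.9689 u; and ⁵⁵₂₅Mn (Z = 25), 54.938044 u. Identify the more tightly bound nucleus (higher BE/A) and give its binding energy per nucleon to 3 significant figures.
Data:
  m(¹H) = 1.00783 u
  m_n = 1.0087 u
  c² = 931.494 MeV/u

³⁵₁₇Cl: Σm = 17(1.00783) + 18(1.0087) = 35.28971 u; Δm = 0.32081 u; E_B = 298.83 MeV; E_B/A = 8.538 MeV
⁵⁵₂₅Mn: Σm = 25(1.00783) + 30(1.0087) = 55.45675 u; Δm = 0.518706 u; E_B = 483.17 MeV; E_B/A = 8.7849 MeV
⁵⁵₂₅Mn has the higher binding energy per nucleon, so it is the more tightly bound nucleus.

⁵⁵₂₅Mn; 8.78 MeV/nucleon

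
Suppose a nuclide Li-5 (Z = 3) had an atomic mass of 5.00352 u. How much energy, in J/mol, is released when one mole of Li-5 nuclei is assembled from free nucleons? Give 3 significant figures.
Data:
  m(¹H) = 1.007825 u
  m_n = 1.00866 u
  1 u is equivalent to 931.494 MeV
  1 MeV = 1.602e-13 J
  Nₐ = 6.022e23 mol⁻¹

Σm = 3·m(¹H) + 2·m_n = 3.023475 + 2.01732 = 5.040795 u
The mass defect is 5.040795 − 5.00352 = 0.037275 u.
E_B = 0.037275 × 931.494 = 34.7214 MeV
Per nucleus in joules: 34.7214 MeV × 1.602e-13 J/MeV = 5.5624e-12 J
Per mole: 5.5624e-12 J × 6.022e23 mol⁻¹ = 3.3497e+12 J/mol

3.35e+12 J/mol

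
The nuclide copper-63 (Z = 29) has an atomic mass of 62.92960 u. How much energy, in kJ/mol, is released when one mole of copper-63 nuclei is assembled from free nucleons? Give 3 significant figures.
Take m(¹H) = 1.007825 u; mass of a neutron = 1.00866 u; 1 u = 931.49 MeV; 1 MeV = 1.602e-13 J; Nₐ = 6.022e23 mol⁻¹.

5.32e+10 kJ/mol

With 29 protons and 34 neutrons (A = 63):
Total constituent mass: 29 × 1.007825 + 34 × 1.00866 = 63.521365 u
Mass defect Δm = 63.521365 − 62.92960 = 0.591765 u
Converting to energy: 0.591765 u × 931.49 MeV/u = 551.223 MeV
Per nucleus in joules: 551.223 MeV × 1.602e-13 J/MeV = 8.8306e-11 J
Per mole: 8.8306e-11 J × 6.022e23 mol⁻¹ = 5.3178e+13 J/mol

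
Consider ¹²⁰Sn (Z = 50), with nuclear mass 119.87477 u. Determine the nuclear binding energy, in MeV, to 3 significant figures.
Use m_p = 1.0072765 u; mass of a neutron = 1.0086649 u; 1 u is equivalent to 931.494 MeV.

1020 MeV

Σm = 50·m_p + 70·m_n = 50.3638250 + 70.6065430 = 120.9703680 u
Mass defect Δm = 120.9703680 − 119.87477 = 1.0955980 u
Binding energy = Δm·c² = 1.0955980 × 931.494 MeV/u = 1020.54 MeV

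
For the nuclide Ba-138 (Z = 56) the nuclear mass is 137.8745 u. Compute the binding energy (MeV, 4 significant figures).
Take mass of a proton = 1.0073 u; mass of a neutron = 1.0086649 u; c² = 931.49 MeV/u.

1160 MeV

Σm = 56·m_p + 82·m_n = 56.4088 + 82.7105218 = 139.1193218 u
Δm = 139.1193218 − 137.8745 = 1.2448218 u
Binding energy = Δm·c² = 1.2448218 × 931.49 MeV/u = 1159.54 MeV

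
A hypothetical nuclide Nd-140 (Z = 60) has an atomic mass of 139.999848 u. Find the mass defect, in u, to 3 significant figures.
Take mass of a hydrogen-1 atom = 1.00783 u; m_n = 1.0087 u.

1.17 u

Z = 60, so N = A − Z = 140 − 60 = 80.
Σm = 60·m(¹H) + 80·m_n = 60.46980 + 80.6960 = 141.16580 u
The mass defect is 141.16580 − 139.999848 = 1.165952 u.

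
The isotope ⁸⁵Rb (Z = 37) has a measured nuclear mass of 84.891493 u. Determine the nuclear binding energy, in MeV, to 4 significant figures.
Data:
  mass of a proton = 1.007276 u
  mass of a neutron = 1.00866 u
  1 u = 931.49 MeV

739.0 MeV

Total constituent mass: 37 × 1.007276 + 48 × 1.00866 = 85.684892 u
The mass defect is 85.684892 − 84.891493 = 0.793399 u.
Converting to energy: 0.793399 u × 931.49 MeV/u = 739.043 MeV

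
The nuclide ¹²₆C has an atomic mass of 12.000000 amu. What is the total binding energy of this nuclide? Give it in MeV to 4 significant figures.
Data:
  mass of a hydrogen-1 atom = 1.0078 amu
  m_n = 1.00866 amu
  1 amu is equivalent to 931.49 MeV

91.99 MeV

Σm = 6·m(¹H) + 6·m_n = 6.0468 + 6.05196 = 12.09876 amu
Mass defect Δm = 12.09876 − 12.000000 = 0.098760 amu
Converting to energy: 0.098760 amu × 931.49 MeV/amu = 91.9940 MeV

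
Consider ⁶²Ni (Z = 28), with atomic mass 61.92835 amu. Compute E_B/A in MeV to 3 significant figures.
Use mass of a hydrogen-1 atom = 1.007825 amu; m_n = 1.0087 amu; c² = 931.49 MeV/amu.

Z = 28, so N = A − Z = 62 − 28 = 34.
Mass of separated nucleons = 28(1.007825) + 34(1.0087) = 28.219100 + 34.2958 = 62.514900 amu
The mass defect is 62.514900 − 61.92835 = 0.586550 amu.
E_B = 0.586550 × 931.49 = 546.365 MeV
Dividing by A = 62 gives 8.812 MeV per nucleon.

8.81 MeV/nucleon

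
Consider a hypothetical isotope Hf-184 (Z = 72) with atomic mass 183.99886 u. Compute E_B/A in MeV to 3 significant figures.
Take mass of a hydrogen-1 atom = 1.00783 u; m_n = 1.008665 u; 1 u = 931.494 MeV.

With 72 protons and 112 neutrons (A = 184):
Total constituent mass: 72 × 1.00783 + 112 × 1.008665 = 185.534240 u
Δm = 185.534240 − 183.99886 = 1.535380 u
Binding energy = Δm·c² = 1.535380 × 931.494 MeV/u = 1430.20 MeV
Dividing by A = 184 gives 7.773 MeV per nucleon.

7.77 MeV/nucleon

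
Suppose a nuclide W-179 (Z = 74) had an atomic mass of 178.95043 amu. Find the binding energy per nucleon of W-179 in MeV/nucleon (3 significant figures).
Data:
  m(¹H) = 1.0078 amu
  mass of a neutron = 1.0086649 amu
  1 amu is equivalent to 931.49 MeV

Total constituent mass: 74 × 1.0078 + 105 × 1.0086649 = 180.4870145 amu
Mass defect Δm = 180.4870145 − 178.95043 = 1.5365845 amu
Binding energy = Δm·c² = 1.5365845 × 931.49 MeV/amu = 1431.31 MeV
Dividing by A = 179 gives 7.996 MeV per nucleon.

8.00 MeV/nucleon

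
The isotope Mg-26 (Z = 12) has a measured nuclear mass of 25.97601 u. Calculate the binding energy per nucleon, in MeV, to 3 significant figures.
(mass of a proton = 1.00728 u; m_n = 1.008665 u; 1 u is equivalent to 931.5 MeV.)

Mass of separated nucleons = 12(1.00728) + 14(1.008665) = 12.08736 + 14.121310 = 26.208670 u
The mass defect is 26.208670 − 25.97601 = 0.232660 u.
Converting to energy: 0.232660 u × 931.5 MeV/u = 216.7228 MeV
BE/A = 216.7228 MeV / 26 = 8.335 MeV/nucleon

8.34 MeV/nucleon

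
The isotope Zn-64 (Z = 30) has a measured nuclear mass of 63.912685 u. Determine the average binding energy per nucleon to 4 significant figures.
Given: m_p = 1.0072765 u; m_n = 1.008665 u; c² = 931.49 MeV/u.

Σm = 30·m_p + 34·m_n = 30.2182950 + 34.294610 = 64.5129050 u
The mass defect is 64.5129050 − 63.912685 = 0.6002200 u.
Converting to energy: 0.6002200 u × 931.49 MeV/u = 559.099 MeV
BE/A = 559.099 MeV / 64 = 8.736 MeV/nucleon

8.736 MeV/nucleon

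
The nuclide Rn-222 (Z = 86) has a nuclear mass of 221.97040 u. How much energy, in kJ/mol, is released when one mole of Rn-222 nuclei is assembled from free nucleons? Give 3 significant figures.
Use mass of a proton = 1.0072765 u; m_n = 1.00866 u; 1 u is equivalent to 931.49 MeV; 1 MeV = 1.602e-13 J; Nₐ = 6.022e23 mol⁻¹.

1.65e+11 kJ/mol

Σm = 86·m_p + 136·m_n = 86.6257790 + 137.17776 = 223.8035390 u
Mass defect Δm = 223.8035390 − 221.97040 = 1.8331390 u
E_B = 1.8331390 × 931.49 = 1707.55 MeV
Per nucleus in joules: 1707.55 MeV × 1.602e-13 J/MeV = 2.7355e-10 J
Per mole: 2.7355e-10 J × 6.022e23 mol⁻¹ = 1.6473e+14 J/mol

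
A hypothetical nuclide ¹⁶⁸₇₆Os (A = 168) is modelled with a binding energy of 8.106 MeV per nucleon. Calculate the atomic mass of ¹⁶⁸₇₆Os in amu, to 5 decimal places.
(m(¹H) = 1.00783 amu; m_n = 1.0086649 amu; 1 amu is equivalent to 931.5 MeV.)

Total binding energy = 168 × 8.106 = 1361.808 MeV
Mass defect = 1361.808 MeV / (931.5 MeV/amu) = 1.4619517 amu
Constituent mass = 76(1.00783) + 92(1.0086649) = 169.3922508 amu
Atomic mass = 169.3922508 − 1.4619517 = 167.9302991 amu ≈ 167.93030 amu (to 5 decimal places)

167.93030 amu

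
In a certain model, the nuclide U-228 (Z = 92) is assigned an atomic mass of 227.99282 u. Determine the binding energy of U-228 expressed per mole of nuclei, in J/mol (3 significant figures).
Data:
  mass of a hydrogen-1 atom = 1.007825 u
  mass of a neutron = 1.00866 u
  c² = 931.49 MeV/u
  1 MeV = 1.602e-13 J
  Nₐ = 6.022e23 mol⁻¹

With 92 protons and 136 neutrons (A = 228):
Mass of separated nucleons = 92(1.007825) + 136(1.00866) = 92.719900 + 137.17776 = 229.897660 u
Mass defect Δm = 229.897660 − 227.99282 = 1.904840 u
Converting to energy: 1.904840 u × 931.49 MeV/u = 1774.34 MeV
Per nucleus in joules: 1774.34 MeV × 1.602e-13 J/MeV = 2.8425e-10 J
Per mole: 2.8425e-10 J × 6.022e23 mol⁻¹ = 1.7118e+14 J/mol

1.71e+14 J/mol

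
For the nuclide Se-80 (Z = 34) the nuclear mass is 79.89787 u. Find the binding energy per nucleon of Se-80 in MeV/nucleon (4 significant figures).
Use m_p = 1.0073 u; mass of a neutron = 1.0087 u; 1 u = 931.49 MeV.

The nucleus contains 34 protons and 80 − 34 = 46 neutrons.
Mass of separated nucleons = 34(1.0073) + 46(1.0087) = 34.2482 + 46.4002 = 80.6484 u
Δm = 80.6484 − 79.89787 = 0.75053 u
E_B = 0.75053 × 931.49 = 699.111 MeV
BE/A = 699.111 MeV / 80 = 8.739 MeV/nucleon

8.739 MeV/nucleon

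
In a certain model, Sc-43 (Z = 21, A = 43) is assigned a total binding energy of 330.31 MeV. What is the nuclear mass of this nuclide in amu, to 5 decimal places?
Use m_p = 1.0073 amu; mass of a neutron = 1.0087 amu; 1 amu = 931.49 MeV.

42.99010 amu

Mass defect = 330.31 MeV / (931.49 MeV/amu) = 0.3546039 amu
Constituent mass = 21(1.0073) + 22(1.0087) = 43.3447 amu
Nuclear mass = 43.3447 − 0.3546039 = 42.9900961 amu ≈ 42.99010 amu (to 5 decimal places)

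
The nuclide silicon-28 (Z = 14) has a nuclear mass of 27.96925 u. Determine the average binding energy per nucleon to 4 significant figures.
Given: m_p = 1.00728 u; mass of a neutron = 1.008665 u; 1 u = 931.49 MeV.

Z = 14, so N = A − Z = 28 − 14 = 14.
Σm = 14·m_p + 14·m_n = 14.10192 + 14.121310 = 28.223230 u
Mass defect Δm = 28.223230 − 27.96925 = 0.253980 u
Converting to energy: 0.253980 u × 931.49 MeV/u = 236.580 MeV
Per nucleon: 236.580 / 28 = 8.449 MeV

8.449 MeV/nucleon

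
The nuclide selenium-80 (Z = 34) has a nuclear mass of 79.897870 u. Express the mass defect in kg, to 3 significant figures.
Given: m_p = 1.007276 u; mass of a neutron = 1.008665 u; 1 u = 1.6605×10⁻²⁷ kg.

The nucleus contains 34 protons and 80 − 34 = 46 neutrons.
Total constituent mass: 34 × 1.007276 + 46 × 1.008665 = 80.645974 u
Mass defect Δm = 80.645974 − 79.897870 = 0.748104 u
In SI units: 0.748104 u × 1.6605×10⁻²⁷ kg/u = 1.2422e-27 kg

1.24e-27 kg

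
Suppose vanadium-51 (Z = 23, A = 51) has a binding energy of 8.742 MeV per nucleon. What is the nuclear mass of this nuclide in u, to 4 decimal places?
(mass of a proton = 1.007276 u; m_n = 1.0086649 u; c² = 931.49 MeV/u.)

Total binding energy = 51 × 8.742 = 445.842 MeV
Mass defect = 445.842 MeV / (931.49 MeV/u) = 0.478633 u
Constituent mass = 23(1.007276) + 28(1.0086649) = 51.4099652 u
Nuclear mass = 51.4099652 − 0.478633 = 50.9313322 u ≈ 50.9313 u (to 4 decimal places)

50.9313 u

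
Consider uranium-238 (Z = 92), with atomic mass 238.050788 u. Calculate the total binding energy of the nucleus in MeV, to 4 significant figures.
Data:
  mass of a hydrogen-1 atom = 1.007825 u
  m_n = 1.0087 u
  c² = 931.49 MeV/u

Z = 92, so N = A − Z = 238 − 92 = 146.
Total constituent mass: 92 × 1.007825 + 146 × 1.0087 = 239.990100 u
The mass defect is 239.990100 − 238.050788 = 1.939312 u.
Binding energy = Δm·c² = 1.939312 × 931.49 MeV/u = 1806.45 MeV

1806 MeV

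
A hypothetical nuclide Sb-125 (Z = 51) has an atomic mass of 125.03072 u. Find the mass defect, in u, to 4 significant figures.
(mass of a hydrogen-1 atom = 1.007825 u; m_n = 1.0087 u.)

1.012 u

Z = 51, so N = A − Z = 125 − 51 = 74.
Total constituent mass: 51 × 1.007825 + 74 × 1.0087 = 126.042875 u
The mass defect is 126.042875 − 125.03072 = 1.012155 u.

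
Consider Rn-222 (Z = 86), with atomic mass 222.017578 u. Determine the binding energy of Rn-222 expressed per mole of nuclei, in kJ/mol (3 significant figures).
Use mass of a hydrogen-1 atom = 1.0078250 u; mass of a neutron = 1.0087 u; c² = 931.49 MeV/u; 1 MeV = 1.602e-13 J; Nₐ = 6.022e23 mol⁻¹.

1.65e+11 kJ/mol

Z = 86, so N = A − Z = 222 − 86 = 136.
Σm = 86·m(¹H) + 136·m_n = 86.6729500 + 137.1832 = 223.8561500 u
The mass defect is 223.8561500 − 222.017578 = 1.8385720 u.
Binding energy = Δm·c² = 1.8385720 × 931.49 MeV/u = 1712.61 MeV
Per nucleus in joules: 1712.61 MeV × 1.602e-13 J/MeV = 2.7436e-10 J
Per mole: 2.7436e-10 J × 6.022e23 mol⁻¹ = 1.6522e+14 J/mol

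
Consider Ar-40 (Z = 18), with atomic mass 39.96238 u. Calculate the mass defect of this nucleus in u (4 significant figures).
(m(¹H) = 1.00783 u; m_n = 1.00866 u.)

Total constituent mass: 18 × 1.00783 + 22 × 1.00866 = 40.33146 u
Mass defect Δm = 40.33146 − 39.96238 = 0.36908 u

0.3691 u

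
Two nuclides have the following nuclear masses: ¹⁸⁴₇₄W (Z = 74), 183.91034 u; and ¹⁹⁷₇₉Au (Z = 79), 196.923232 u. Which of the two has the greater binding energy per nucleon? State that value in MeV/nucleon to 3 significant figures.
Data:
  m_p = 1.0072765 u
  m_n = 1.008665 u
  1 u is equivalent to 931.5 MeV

¹⁸⁴₇₄W; 8.01 MeV/nucleon

¹⁸⁴₇₄W: Σm = 74(1.0072765) + 110(1.008665) = 185.4916110 u; Δm = 1.5812710 u; E_B = 1473.0 MeV; E_B/A = 8.005 MeV
¹⁹⁷₇₉Au: Σm = 79(1.0072765) + 118(1.008665) = 198.5973135 u; Δm = 1.6740815 u; E_B = 1559.4 MeV; E_B/A = 7.916 MeV
¹⁸⁴₇₄W has the higher binding energy per nucleon, so it is the more tightly bound nucleus.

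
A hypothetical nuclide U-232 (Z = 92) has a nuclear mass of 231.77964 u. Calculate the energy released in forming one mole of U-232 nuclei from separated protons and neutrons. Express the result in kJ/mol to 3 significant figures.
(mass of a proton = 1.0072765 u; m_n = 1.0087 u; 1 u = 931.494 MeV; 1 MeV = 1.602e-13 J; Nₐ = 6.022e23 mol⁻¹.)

1.89e+11 kJ/mol

Z = 92, so N = A − Z = 232 − 92 = 140.
Mass of separated nucleons = 92(1.0072765) + 140(1.0087) = 92.6694380 + 141.2180 = 233.8874380 u
Δm = 233.8874380 − 231.77964 = 2.1077980 u
Converting to energy: 2.1077980 u × 931.494 MeV/u = 1963.40 MeV
Per nucleus in joules: 1963.40 MeV × 1.602e-13 J/MeV = 3.1454e-10 J
Per mole: 3.1454e-10 J × 6.022e23 mol⁻¹ = 1.8942e+14 J/mol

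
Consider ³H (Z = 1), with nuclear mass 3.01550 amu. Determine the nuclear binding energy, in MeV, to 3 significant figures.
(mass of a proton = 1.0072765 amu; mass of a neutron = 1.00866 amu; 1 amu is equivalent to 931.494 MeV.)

8.47 MeV

Total constituent mass: 1 × 1.0072765 + 2 × 1.00866 = 3.0245965 amu
The mass defect is 3.0245965 − 3.01550 = 0.0090965 amu.
Binding energy = Δm·c² = 0.0090965 × 931.494 MeV/amu = 8.47334 MeV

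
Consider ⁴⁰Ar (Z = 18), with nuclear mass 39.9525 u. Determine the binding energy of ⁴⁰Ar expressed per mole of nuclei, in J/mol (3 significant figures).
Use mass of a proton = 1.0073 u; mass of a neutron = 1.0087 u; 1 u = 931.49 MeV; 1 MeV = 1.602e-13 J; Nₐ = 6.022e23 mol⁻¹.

With 18 protons and 22 neutrons (A = 40):
Total constituent mass: 18 × 1.0073 + 22 × 1.0087 = 40.3228 u
The mass defect is 40.3228 − 39.9525 = 0.3703 u.
E_B = 0.3703 × 931.49 = 344.931 MeV
Per nucleus in joules: 344.931 MeV × 1.602e-13 J/MeV = 5.5258e-11 J
Per mole: 5.5258e-11 J × 6.022e23 mol⁻¹ = 3.3276e+13 J/mol

3.33e+13 J/mol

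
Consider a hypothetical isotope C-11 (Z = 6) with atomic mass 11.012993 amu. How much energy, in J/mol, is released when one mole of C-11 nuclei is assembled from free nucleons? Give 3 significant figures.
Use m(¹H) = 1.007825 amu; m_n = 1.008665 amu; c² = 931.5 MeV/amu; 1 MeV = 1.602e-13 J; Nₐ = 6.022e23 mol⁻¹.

6.94e+12 J/mol

With 6 protons and 5 neutrons (A = 11):
Σm = 6·m(¹H) + 5·m_n = 6.046950 + 5.043325 = 11.090275 amu
Mass defect Δm = 11.090275 − 11.012993 = 0.077282 amu
E_B = 0.077282 × 931.5 = 71.9882 MeV
Per nucleus in joules: 71.9882 MeV × 1.602e-13 J/MeV = 1.15325e-11 J
Per mole: 1.15325e-11 J × 6.022e23 mol⁻¹ = 6.9449e+12 J/mol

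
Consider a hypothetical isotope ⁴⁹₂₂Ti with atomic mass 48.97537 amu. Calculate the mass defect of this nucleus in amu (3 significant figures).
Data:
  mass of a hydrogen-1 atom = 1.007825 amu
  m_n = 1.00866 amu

Σm = 22·m(¹H) + 27·m_n = 22.172150 + 27.23382 = 49.405970 amu
The mass defect is 49.405970 − 48.97537 = 0.430600 amu.

0.431 amu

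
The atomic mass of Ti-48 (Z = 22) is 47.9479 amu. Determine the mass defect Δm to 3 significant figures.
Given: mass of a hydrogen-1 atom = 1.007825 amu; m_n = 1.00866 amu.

0.449 amu

With 22 protons and 26 neutrons (A = 48):
Total constituent mass: 22 × 1.007825 + 26 × 1.00866 = 48.397310 amu
Δm = 48.397310 − 47.9479 = 0.449410 amu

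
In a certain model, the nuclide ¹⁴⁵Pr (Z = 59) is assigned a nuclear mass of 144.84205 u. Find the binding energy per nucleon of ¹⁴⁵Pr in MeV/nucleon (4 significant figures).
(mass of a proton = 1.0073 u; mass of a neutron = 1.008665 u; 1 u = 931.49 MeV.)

8.569 MeV/nucleon

Total constituent mass: 59 × 1.0073 + 86 × 1.008665 = 146.175890 u
Δm = 146.175890 − 144.84205 = 1.333840 u
Binding energy = Δm·c² = 1.333840 × 931.49 MeV/u = 1242.46 MeV
Per nucleon: 1242.46 / 145 = 8.569 MeV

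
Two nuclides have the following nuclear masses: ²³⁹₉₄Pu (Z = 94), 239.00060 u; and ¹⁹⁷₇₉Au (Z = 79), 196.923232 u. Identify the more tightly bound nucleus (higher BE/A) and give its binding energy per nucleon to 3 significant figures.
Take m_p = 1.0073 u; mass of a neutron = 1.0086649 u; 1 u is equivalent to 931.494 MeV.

²³⁹₉₄Pu: Σm = 94(1.0073) + 145(1.0086649) = 240.9426105 u; Δm = 1.9420105 u; E_B = 1809.0 MeV; E_B/A = 7.569 MeV
¹⁹⁷₇₉Au: Σm = 79(1.0073) + 118(1.0086649) = 198.5991582 u; Δm = 1.6759262 u; E_B = 1561.1 MeV; E_B/A = 7.924 MeV
¹⁹⁷₇₉Au has the higher binding energy per nucleon, so it is the more tightly bound nucleus.

¹⁹⁷₇₉Au; 7.92 MeV/nucleon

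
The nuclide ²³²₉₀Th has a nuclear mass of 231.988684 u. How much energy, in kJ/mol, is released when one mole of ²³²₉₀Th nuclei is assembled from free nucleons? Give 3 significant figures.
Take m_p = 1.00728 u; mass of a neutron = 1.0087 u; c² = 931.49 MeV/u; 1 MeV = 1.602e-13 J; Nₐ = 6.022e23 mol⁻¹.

Σm = 90·m_p + 142·m_n = 90.65520 + 143.2354 = 233.89060 u
Mass defect Δm = 233.89060 − 231.988684 = 1.901916 u
Converting to energy: 1.901916 u × 931.49 MeV/u = 1771.62 MeV
Per nucleus in joules: 1771.62 MeV × 1.602e-13 J/MeV = 2.8381e-10 J
Per mole: 2.8381e-10 J × 6.022e23 mol⁻¹ = 1.7091e+14 J/mol

1.71e+11 kJ/mol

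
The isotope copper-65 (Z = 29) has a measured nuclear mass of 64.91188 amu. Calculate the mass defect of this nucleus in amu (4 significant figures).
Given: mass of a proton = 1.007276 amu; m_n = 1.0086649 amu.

0.6111 amu

Mass of separated nucleons = 29(1.007276) + 36(1.0086649) = 29.211004 + 36.3119364 = 65.5229404 amu
Mass defect Δm = 65.5229404 − 64.91188 = 0.6110604 amu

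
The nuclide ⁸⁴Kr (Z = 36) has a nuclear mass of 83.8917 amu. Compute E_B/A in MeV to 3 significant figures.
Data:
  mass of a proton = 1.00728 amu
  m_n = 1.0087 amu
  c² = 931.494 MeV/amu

The nucleus contains 36 protons and 84 − 36 = 48 neutrons.
Σm = 36·m_p + 48·m_n = 36.26208 + 48.4176 = 84.67968 amu
Mass defect Δm = 84.67968 − 83.8917 = 0.78798 amu
E_B = 0.78798 × 931.494 = 733.999 MeV
BE/A = 733.999 MeV / 84 = 8.738 MeV/nucleon

8.74 MeV/nucleon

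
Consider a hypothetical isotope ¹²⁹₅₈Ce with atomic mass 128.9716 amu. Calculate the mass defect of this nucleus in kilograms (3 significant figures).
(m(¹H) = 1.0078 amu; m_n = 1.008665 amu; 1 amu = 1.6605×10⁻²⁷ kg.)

With 58 protons and 71 neutrons (A = 129):
Mass of separated nucleons = 58(1.0078) + 71(1.008665) = 58.4524 + 71.615215 = 130.067615 amu
Δm = 130.067615 − 128.9716 = 1.096015 amu
In SI units: 1.096015 amu × 1.6605×10⁻²⁷ kg/amu = 1.8199e-27 kg

1.82e-27 kg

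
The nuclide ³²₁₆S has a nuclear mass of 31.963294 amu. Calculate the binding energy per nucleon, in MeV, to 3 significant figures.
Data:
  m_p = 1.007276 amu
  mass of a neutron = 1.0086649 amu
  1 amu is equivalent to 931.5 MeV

8.49 MeV/nucleon

The nucleus contains 16 protons and 32 − 16 = 16 neutrons.
Σm = 16·m_p + 16·m_n = 16.116416 + 16.1386384 = 32.2550544 amu
Δm = 32.2550544 − 31.963294 = 0.2917604 amu
Converting to energy: 0.2917604 amu × 931.5 MeV/amu = 271.775 MeV
Dividing by A = 32 gives 8.493 MeV per nucleon.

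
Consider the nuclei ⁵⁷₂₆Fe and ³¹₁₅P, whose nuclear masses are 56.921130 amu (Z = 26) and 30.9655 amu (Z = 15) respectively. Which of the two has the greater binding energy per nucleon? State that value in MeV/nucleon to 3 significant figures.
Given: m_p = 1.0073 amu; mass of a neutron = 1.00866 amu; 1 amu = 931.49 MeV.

⁵⁷₂₆Fe; 8.78 MeV/nucleon

⁵⁷₂₆Fe: Σm = 26(1.0073) + 31(1.00866) = 57.45826 amu; Δm = 0.537130 amu; E_B = 500.33 MeV; E_B/A = 8.778 MeV
³¹₁₅P: Σm = 15(1.0073) + 16(1.00866) = 31.24806 amu; Δm = 0.28256 amu; E_B = 263.20 MeV; E_B/A = 8.490 MeV
⁵⁷₂₆Fe has the higher binding energy per nucleon, so it is the more tightly bound nucleus.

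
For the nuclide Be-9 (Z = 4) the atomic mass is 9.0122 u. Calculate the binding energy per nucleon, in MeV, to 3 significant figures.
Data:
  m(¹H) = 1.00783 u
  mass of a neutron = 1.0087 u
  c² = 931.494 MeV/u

6.48 MeV/nucleon

Σm = 4·m(¹H) + 5·m_n = 4.03132 + 5.0435 = 9.07482 u
The mass defect is 9.07482 − 9.0122 = 0.06262 u.
E_B = 0.06262 × 931.494 = 58.3302 MeV
BE/A = 58.3302 MeV / 9 = 6.481 MeV/nucleon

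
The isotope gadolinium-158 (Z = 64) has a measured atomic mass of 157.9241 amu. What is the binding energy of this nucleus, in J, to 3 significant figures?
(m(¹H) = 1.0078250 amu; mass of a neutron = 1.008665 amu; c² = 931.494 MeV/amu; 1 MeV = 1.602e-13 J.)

2.08e-10 J

Total constituent mass: 64 × 1.0078250 + 94 × 1.008665 = 159.3153100 amu
Mass defect Δm = 159.3153100 − 157.9241 = 1.3912100 amu
Binding energy = Δm·c² = 1.3912100 × 931.494 MeV/amu = 1295.90 MeV
In joules: 1295.90 MeV × 1.602e-13 J/MeV = 2.0760e-10 J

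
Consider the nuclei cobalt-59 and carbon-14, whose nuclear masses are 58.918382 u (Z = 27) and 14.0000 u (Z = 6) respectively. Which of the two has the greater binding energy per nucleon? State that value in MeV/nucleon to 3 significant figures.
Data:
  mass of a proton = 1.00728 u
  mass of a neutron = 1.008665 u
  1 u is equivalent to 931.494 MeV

cobalt-59; 8.77 MeV/nucleon

cobalt-59: Σm = 27(1.00728) + 32(1.008665) = 59.473840 u; Δm = 0.555458 u; E_B = 517.41 MeV; E_B/A = 8.770 MeV
carbon-14: Σm = 6(1.00728) + 8(1.008665) = 14.113000 u; Δm = 0.113000 u; E_B = 105.2588 MeV; E_B/A = 7.518 MeV
cobalt-59 has the higher binding energy per nucleon, so it is the more tightly bound nucleus.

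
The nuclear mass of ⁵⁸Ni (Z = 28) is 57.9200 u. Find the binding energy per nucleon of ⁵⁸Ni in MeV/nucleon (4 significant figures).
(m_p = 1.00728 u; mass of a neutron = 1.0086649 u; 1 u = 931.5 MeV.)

8.733 MeV/nucleon

Z = 28, so N = A − Z = 58 − 28 = 30.
Total constituent mass: 28 × 1.00728 + 30 × 1.0086649 = 58.4637870 u
Δm = 58.4637870 − 57.9200 = 0.5437870 u
Converting to energy: 0.5437870 u × 931.5 MeV/u = 506.538 MeV
Dividing by A = 58 gives 8.733 MeV per nucleon.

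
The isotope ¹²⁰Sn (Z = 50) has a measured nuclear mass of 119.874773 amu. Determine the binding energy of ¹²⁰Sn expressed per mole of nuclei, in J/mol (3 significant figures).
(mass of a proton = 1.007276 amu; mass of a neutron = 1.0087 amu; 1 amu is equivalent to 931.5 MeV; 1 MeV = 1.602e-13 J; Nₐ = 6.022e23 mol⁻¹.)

With 50 protons and 70 neutrons (A = 120):
Σm = 50·m_p + 70·m_n = 50.363800 + 70.6090 = 120.972800 amu
The mass defect is 120.972800 − 119.874773 = 1.098027 amu.
E_B = 1.098027 × 931.5 = 1022.81 MeV
Per nucleus in joules: 1022.81 MeV × 1.602e-13 J/MeV = 1.6385e-10 J
Per mole: 1.6385e-10 J × 6.022e23 mol⁻¹ = 9.8670e+13 J/mol

9.87e+13 J/mol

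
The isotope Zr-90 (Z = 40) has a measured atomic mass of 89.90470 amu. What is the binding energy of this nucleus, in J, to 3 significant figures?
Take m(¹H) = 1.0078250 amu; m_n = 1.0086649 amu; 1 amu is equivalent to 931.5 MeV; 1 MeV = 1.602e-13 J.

The nucleus contains 40 protons and 90 − 40 = 50 neutrons.
Total constituent mass: 40 × 1.0078250 + 50 × 1.0086649 = 90.7462450 amu
The mass defect is 90.7462450 − 89.90470 = 0.8415450 amu.
Converting to energy: 0.8415450 amu × 931.5 MeV/amu = 783.899 MeV
In joules: 783.899 MeV × 1.602e-13 J/MeV = 1.2558e-10 J

1.26e-10 J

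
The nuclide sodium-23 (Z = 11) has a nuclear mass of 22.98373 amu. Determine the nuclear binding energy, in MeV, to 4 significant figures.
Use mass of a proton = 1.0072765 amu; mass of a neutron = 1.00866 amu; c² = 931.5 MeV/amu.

With 11 protons and 12 neutrons (A = 23):
Mass of separated nucleons = 11(1.0072765) + 12(1.00866) = 11.0800415 + 12.10392 = 23.1839615 amu
The mass defect is 23.1839615 − 22.98373 = 0.2002315 amu.
Converting to energy: 0.2002315 amu × 931.5 MeV/amu = 186.516 MeV

186.5 MeV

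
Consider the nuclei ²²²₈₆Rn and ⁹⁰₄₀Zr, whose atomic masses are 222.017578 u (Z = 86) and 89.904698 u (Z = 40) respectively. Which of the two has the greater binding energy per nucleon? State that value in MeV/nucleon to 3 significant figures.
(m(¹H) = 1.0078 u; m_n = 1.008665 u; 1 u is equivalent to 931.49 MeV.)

⁹⁰₄₀Zr; 8.70 MeV/nucleon

²²²₈₆Rn: Σm = 86(1.0078) + 136(1.008665) = 223.849240 u; Δm = 1.831662 u; E_B = 1706.17 MeV; E_B/A = 7.685 MeV
⁹⁰₄₀Zr: Σm = 40(1.0078) + 50(1.008665) = 90.745250 u; Δm = 0.840552 u; E_B = 782.97 MeV; E_B/A = 8.700 MeV
⁹⁰₄₀Zr has the higher binding energy per nucleon, so it is the more tightly bound nucleus.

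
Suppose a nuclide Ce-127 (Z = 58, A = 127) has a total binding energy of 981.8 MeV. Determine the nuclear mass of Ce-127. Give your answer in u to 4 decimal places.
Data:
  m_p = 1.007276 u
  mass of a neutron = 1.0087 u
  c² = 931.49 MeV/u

126.9683 u

Mass defect = 981.8 MeV / (931.49 MeV/u) = 1.054010 u
Constituent mass = 58(1.007276) + 69(1.0087) = 128.022308 u
Nuclear mass = 128.022308 − 1.054010 = 126.968298 u ≈ 126.9683 u (to 4 decimal places)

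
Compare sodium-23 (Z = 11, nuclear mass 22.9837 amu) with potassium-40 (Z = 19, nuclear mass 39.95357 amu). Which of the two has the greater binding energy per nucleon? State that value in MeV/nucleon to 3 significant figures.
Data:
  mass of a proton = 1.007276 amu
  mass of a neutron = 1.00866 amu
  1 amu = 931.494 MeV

sodium-23: Σm = 11(1.007276) + 12(1.00866) = 23.183956 amu; Δm = 0.200256 amu; E_B = 186.54 MeV; E_B/A = 8.110 MeV
potassium-40: Σm = 19(1.007276) + 21(1.00866) = 40.320104 amu; Δm = 0.366534 amu; E_B = 341.42 MeV; E_B/A = 8.536 MeV
potassium-40 has the higher binding energy per nucleon, so it is the more tightly bound nucleus.

potassium-40; 8.54 MeV/nucleon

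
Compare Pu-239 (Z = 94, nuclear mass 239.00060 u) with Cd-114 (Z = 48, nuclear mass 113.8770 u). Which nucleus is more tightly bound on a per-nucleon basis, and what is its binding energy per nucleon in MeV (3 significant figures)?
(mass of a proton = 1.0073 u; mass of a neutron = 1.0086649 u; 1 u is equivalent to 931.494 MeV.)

Cd-114; 8.54 MeV/nucleon

Pu-239: Σm = 94(1.0073) + 145(1.0086649) = 240.9426105 u; Δm = 1.9420105 u; E_B = 1809.0 MeV; E_B/A = 7.569 MeV
Cd-114: Σm = 48(1.0073) + 66(1.0086649) = 114.9222834 u; Δm = 1.0452834 u; E_B = 973.68 MeV; E_B/A = 8.541 MeV
Cd-114 has the higher binding energy per nucleon, so it is the more tightly bound nucleus.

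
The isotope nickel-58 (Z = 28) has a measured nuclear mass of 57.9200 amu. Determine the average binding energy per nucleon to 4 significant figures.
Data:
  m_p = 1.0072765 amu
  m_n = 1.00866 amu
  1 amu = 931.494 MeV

With 28 protons and 30 neutrons (A = 58):
Total constituent mass: 28 × 1.0072765 + 30 × 1.00866 = 58.4635420 amu
Mass defect Δm = 58.4635420 − 57.9200 = 0.5435420 amu
E_B = 0.5435420 × 931.494 = 506.306 MeV
BE/A = 506.306 MeV / 58 = 8.729 MeV/nucleon

8.729 MeV/nucleon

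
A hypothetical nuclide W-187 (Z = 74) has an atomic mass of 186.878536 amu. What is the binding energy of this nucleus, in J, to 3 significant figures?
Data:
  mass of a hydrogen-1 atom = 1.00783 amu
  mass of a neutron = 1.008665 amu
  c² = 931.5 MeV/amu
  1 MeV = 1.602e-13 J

2.51e-10 J

With 74 protons and 113 neutrons (A = 187):
Mass of separated nucleons = 74(1.00783) + 113(1.008665) = 74.57942 + 113.979145 = 188.558565 amu
Mass defect Δm = 188.558565 − 186.878536 = 1.680029 amu
Binding energy = Δm·c² = 1.680029 × 931.5 MeV/amu = 1564.95 MeV
In joules: 1564.95 MeV × 1.602e-13 J/MeV = 2.5070e-10 J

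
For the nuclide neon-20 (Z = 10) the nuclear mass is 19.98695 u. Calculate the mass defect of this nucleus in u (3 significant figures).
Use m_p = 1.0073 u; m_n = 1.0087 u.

0.173 u

Σm = 10·m_p + 10·m_n = 10.0730 + 10.0870 = 20.1600 u
The mass defect is 20.1600 − 19.98695 = 0.17305 u.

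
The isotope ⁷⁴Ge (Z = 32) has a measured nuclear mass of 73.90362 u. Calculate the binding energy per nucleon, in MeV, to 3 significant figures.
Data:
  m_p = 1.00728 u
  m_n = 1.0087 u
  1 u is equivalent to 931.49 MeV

Σm = 32·m_p + 42·m_n = 32.23296 + 42.3654 = 74.59836 u
Δm = 74.59836 − 73.90362 = 0.69474 u
E_B = 0.69474 × 931.49 = 647.143 MeV
BE/A = 647.143 MeV / 74 = 8.745 MeV/nucleon

8.75 MeV/nucleon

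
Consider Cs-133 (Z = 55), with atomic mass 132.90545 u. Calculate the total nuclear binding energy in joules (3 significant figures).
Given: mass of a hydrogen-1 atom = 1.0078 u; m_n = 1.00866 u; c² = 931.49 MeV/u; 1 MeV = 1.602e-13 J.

1.79e-10 J

Z = 55, so N = A − Z = 133 − 55 = 78.
Σm = 55·m(¹H) + 78·m_n = 55.4290 + 78.67548 = 134.10448 u
The mass defect is 134.10448 − 132.90545 = 1.19903 u.
E_B = 1.19903 × 931.49 = 1116.88 MeV
In joules: 1116.88 MeV × 1.602e-13 J/MeV = 1.7892e-10 J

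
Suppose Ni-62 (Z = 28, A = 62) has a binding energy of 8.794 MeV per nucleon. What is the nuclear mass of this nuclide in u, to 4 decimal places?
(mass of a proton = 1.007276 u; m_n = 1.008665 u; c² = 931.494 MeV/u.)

Total binding energy = 62 × 8.794 = 545.228 MeV
Mass defect = 545.228 MeV / (931.494 MeV/u) = 0.585326 u
Constituent mass = 28(1.007276) + 34(1.008665) = 62.498338 u
Nuclear mass = 62.498338 − 0.585326 = 61.913012 u ≈ 61.9130 u (to 4 decimal places)

61.9130 u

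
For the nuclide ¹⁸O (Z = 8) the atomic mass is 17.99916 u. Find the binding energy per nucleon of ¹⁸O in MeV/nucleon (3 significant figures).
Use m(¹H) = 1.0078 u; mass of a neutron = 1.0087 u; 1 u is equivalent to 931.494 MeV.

With 8 protons and 10 neutrons (A = 18):
Mass of separated nucleons = 8(1.0078) + 10(1.0087) = 8.0624 + 10.0870 = 18.1494 u
Mass defect Δm = 18.1494 − 17.99916 = 0.15024 u
E_B = 0.15024 × 931.494 = 139.948 MeV
Per nucleon: 139.948 / 18 = 7.7749 MeV

7.77 MeV/nucleon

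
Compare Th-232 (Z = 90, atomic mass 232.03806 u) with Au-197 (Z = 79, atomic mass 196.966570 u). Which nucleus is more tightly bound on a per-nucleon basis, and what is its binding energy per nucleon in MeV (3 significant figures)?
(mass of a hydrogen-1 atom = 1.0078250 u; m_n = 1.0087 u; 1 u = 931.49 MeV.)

Th-232: Σm = 90(1.0078250) + 142(1.0087) = 233.9396500 u; Δm = 1.9015900 u; E_B = 1771.312 MeV; E_B/A = 7.63497 MeV
Au-197: Σm = 79(1.0078250) + 118(1.0087) = 198.6447750 u; Δm = 1.6782050 u; E_B = 1563.2 MeV; E_B/A = 7.935 MeV
Au-197 has the higher binding energy per nucleon, so it is the more tightly bound nucleus.

Au-197; 7.94 MeV/nucleon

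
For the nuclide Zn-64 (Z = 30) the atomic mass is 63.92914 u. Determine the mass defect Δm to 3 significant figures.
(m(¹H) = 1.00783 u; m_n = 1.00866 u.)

0.600 u

Z = 30, so N = A − Z = 64 − 30 = 34.
Mass of separated nucleons = 30(1.00783) + 34(1.00866) = 30.23490 + 34.29444 = 64.52934 u
The mass defect is 64.52934 − 63.92914 = 0.60020 u.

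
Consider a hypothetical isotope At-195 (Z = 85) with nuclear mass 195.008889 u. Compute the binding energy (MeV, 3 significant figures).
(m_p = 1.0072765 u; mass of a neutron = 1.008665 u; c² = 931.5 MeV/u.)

1460 MeV

Mass of separated nucleons = 85(1.0072765) + 110(1.008665) = 85.6185025 + 110.953150 = 196.5716525 u
The mass defect is 196.5716525 − 195.008889 = 1.5627635 u.
Binding energy = Δm·c² = 1.5627635 × 931.5 MeV/u = 1455.71 MeV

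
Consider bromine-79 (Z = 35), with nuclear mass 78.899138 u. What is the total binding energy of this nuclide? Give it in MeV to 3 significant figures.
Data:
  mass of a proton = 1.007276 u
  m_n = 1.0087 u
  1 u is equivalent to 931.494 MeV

688 MeV

Σm = 35·m_p + 44·m_n = 35.254660 + 44.3828 = 79.637460 u
Δm = 79.637460 − 78.899138 = 0.738322 u
E_B = 0.738322 × 931.494 = 687.743 MeV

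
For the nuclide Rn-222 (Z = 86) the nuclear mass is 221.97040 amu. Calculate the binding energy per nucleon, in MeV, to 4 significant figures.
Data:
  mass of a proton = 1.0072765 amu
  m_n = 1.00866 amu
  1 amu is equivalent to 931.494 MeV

7.692 MeV/nucleon

Z = 86, so N = A − Z = 222 − 86 = 136.
Mass of separated nucleons = 86(1.0072765) + 136(1.00866) = 86.6257790 + 137.17776 = 223.8035390 amu
Δm = 223.8035390 − 221.97040 = 1.8331390 amu
Binding energy = Δm·c² = 1.8331390 × 931.494 MeV/amu = 1707.56 MeV
Per nucleon: 1707.56 / 222 = 7.692 MeV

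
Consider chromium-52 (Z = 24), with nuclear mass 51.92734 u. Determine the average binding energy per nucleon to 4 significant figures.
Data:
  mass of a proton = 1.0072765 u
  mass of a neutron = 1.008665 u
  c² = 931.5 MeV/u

8.776 MeV/nucleon

Total constituent mass: 24 × 1.0072765 + 28 × 1.008665 = 52.4172560 u
Mass defect Δm = 52.4172560 − 51.92734 = 0.4899160 u
Binding energy = Δm·c² = 0.4899160 × 931.5 MeV/u = 456.357 MeV
Dividing by A = 52 gives 8.776 MeV per nucleon.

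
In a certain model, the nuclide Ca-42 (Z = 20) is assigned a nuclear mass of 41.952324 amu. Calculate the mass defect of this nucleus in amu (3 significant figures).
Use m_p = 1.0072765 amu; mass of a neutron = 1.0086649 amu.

0.384 amu

With 20 protons and 22 neutrons (A = 42):
Total constituent mass: 20 × 1.0072765 + 22 × 1.0086649 = 42.3361578 amu
Mass defect Δm = 42.3361578 − 41.952324 = 0.3838338 amu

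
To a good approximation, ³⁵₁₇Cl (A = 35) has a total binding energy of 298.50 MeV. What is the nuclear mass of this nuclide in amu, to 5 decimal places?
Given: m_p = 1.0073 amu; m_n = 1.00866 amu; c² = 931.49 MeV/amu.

Mass defect = 298.50 MeV / (931.49 MeV/amu) = 0.3204543 amu
Constituent mass = 17(1.0073) + 18(1.00866) = 35.27998 amu
Nuclear mass = 35.27998 − 0.3204543 = 34.9595257 amu ≈ 34.95953 amu (to 5 decimal places)

34.95953 amu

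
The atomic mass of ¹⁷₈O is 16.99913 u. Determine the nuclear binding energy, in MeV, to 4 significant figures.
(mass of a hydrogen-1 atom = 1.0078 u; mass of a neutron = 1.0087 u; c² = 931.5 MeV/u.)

Total constituent mass: 8 × 1.0078 + 9 × 1.0087 = 17.1407 u
Mass defect Δm = 17.1407 − 16.99913 = 0.14157 u
E_B = 0.14157 × 931.5 = 131.872 MeV

131.9 MeV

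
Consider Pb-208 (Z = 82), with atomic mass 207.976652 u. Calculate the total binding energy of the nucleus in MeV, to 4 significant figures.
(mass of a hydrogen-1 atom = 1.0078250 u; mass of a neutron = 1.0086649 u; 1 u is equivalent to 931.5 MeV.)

Z = 82, so N = A − Z = 208 − 82 = 126.
Σm = 82·m(¹H) + 126·m_n = 82.6416500 + 127.0917774 = 209.7334274 u
Mass defect Δm = 209.7334274 − 207.976652 = 1.7567754 u
E_B = 1.7567754 × 931.5 = 1636.44 MeV

1636 MeV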